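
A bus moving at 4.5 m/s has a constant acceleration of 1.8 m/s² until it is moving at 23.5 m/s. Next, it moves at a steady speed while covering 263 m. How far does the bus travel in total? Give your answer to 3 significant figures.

411 m

Phase 1 (accelerating): v₀ = 4.50 m/s, a = 1.8 m/s².
v = v₀ + at → t = (23.5 − 4.50) / 1.8 = 10.6 s
v² = v₀² + 2aΔx → Δx = (23.5² − 4.50²)/(2·1.8) = 148 m

Phase 2 (constant speed): v₀ = 23.5 m/s, a = 0 m/s².
Constant speed: t = d/v = 263/23.5 = 11.2 s
Total distance = 148 + 263 = 411 m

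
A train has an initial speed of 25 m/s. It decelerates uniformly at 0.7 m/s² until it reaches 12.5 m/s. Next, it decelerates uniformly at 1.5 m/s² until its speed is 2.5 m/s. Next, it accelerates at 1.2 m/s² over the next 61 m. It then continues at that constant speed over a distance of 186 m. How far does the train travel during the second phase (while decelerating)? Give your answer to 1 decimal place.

50.0 m

Phase 1 (decelerating): v₀ = 25.0 m/s, a = -0.7 m/s².
v = v₀ + at → t = (12.5 − 25.0) / -0.7 = 17.9 s
v² = v₀² + 2aΔx → Δx = (12.5² − 25.0²)/(2·-0.7) = 335 m

Phase 2 (decelerating): v₀ = 12.5 m/s, a = -1.5 m/s².
v = v₀ + at → t = (2.5 − 12.5) / -1.5 = 6.67 s
v² = v₀² + 2aΔx → Δx = (2.5² − 12.5²)/(2·-1.5) = 50.0 m
Distance in phase 2 = 50.0 m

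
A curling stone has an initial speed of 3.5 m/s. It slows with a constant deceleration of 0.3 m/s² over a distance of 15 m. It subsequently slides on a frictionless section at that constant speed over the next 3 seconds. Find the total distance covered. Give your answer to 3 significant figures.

Phase 1 (decelerating): v₀ = 3.50 m/s, a = -0.3 m/s².
v² = v₀² + 2aΔx = 3.50² + 2·-0.3·15 = 3.25 → v = 1.80 m/s
t = (v − v₀)/a = (1.80 − 3.50)/-0.3 = 5.66 s

Phase 2 (constant speed): v₀ = 1.80 m/s, a = 0 m/s².
v = v₀ + at = 1.80 + (0)(3) = 1.80 m/s
Δx = v₀t + ½at² = 1.80·3 + 0.5·0·3² = 5.41 m
Total distance = 15.0 + 5.41 = 20.4 m

20.4 m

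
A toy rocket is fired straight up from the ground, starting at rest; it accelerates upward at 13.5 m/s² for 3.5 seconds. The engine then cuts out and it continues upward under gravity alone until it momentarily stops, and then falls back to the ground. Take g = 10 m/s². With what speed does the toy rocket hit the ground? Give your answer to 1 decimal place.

Phase 1 (powered ascent): v₀ = 0 m/s, a = 13.5 m/s².
v = v₀ + at = 0 + (13.5)(3.5) = 47.2 m/s
Δx = v₀t + ½at² = 0·3.5 + 0.5·13.5·3.5² = 82.7 m

Phase 2 (coasting upward): v₀ = 47.2 m/s, a = -10 m/s².
v = v₀ + at → t = (0 − 47.2) / -10 = 4.72 s
v² = v₀² + 2aΔx → Δx = (0² − 47.2²)/(2·-10) = 112 m

Phase 3 (free fall): v₀ = 0 m/s, a = -10 m/s².
Falls 194 m from rest: t = √(2·194/10) = 6.23 s; v = g·t = 62.3 m/s.
Impact speed = 62.3 m/s

62.3 m/s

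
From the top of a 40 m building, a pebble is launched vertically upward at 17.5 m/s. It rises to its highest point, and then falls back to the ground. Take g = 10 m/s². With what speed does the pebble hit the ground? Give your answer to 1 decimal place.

Phase 1 (rising): v₀ = 17.5 m/s, a = -10 m/s².
v = v₀ + at → t = (0 − 17.5) / -10 = 1.75 s
v² = v₀² + 2aΔx → Δx = (0² − 17.5²)/(2·-10) = 15.3 m

Phase 2 (falling): v₀ = 0 m/s, a = -10 m/s².
Falls 55.3 m from rest: t = √(2·55.3/10) = 3.33 s; v = g·t = 33.3 m/s.
Final speed = 33.3 m/s

33.3 m/s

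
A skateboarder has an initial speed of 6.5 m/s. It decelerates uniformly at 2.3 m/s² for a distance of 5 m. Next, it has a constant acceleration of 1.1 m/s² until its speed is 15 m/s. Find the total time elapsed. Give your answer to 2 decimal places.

10.57 s

Phase 1 (decelerating): v₀ = 6.50 m/s, a = -2.3 m/s².
v² = v₀² + 2aΔx = 6.50² + 2·-2.3·5 = 19.2 → v = 4.39 m/s
t = (v − v₀)/a = (4.39 − 6.50)/-2.3 = 0.918 s

Phase 2 (accelerating): v₀ = 4.39 m/s, a = 1.1 m/s².
v = v₀ + at → t = (15 − 4.39) / 1.1 = 9.65 s
v² = v₀² + 2aΔx → Δx = (15² − 4.39²)/(2·1.1) = 93.5 m
Total time = 0.918 + 9.65 = 10.6 s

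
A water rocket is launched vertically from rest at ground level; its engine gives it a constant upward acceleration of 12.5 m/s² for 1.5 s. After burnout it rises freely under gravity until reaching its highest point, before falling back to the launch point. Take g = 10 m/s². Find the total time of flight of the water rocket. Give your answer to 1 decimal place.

5.9 s

Phase 1 (powered ascent): v₀ = 0 m/s, a = 12.5 m/s².
v = v₀ + at = 0 + (12.5)(1.5) = 18.8 m/s
Δx = v₀t + ½at² = 0·1.5 + 0.5·12.5·1.5² = 14.1 m

Phase 2 (coasting upward): v₀ = 18.8 m/s, a = -10 m/s².
v = v₀ + at → t = (0 − 18.8) / -10 = 1.88 s
v² = v₀² + 2aΔx → Δx = (0² − 18.8²)/(2·-10) = 17.6 m

Phase 3 (free fall): v₀ = 0 m/s, a = -10 m/s².
Falls 31.6 m from rest: t = √(2·31.6/10) = 2.52 s; v = g·t = 25.2 m/s.
Total time = 1.50 + 1.88 + 2.52 = 5.89 s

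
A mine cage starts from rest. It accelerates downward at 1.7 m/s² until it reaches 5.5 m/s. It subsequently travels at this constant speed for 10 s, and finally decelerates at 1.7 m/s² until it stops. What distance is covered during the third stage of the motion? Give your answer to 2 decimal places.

8.90 m

Phase 1 (accelerating): v₀ = 0 m/s, a = 1.7 m/s².
v = v₀ + at → t = (5.5 − 0) / 1.7 = 3.24 s
v² = v₀² + 2aΔx → Δx = (5.5² − 0²)/(2·1.7) = 8.90 m

Phase 2 (constant speed): v₀ = 5.50 m/s, a = 0 m/s².
v = v₀ + at = 5.50 + (0)(10) = 5.50 m/s
Δx = v₀t + ½at² = 5.50·10 + 0.5·0·10² = 55.0 m

Phase 3 (decelerating): v₀ = 5.50 m/s, a = -1.7 m/s².
v = v₀ + at → t = (0 − 5.50) / -1.7 = 3.24 s
v² = v₀² + 2aΔx → Δx = (0² − 5.50²)/(2·-1.7) = 8.90 m
Distance in phase 3 = 8.90 m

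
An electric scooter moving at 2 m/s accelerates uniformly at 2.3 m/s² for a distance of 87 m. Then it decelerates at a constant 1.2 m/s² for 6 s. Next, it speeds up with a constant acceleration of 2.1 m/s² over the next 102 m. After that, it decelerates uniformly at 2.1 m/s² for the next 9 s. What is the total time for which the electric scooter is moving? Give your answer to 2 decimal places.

28.34 s

Phase 1 (accelerating): v₀ = 2.00 m/s, a = 2.3 m/s².
v² = v₀² + 2aΔx = 2.00² + 2·2.3·87 = 404 → v = 20.1 m/s
t = (v − v₀)/a = (20.1 − 2.00)/2.3 = 7.87 s

Phase 2 (decelerating): v₀ = 20.1 m/s, a = -1.2 m/s².
v = v₀ + at = 20.1 + (-1.2)(6) = 12.9 m/s
Δx = v₀t + ½at² = 20.1·6 + 0.5·-1.2·6² = 99.0 m

Phase 3 (accelerating): v₀ = 12.9 m/s, a = 2.1 m/s².
v² = v₀² + 2aΔx = 12.9² + 2·2.1·102 = 595 → v = 24.4 m/s
t = (v − v₀)/a = (24.4 − 12.9)/2.1 = 5.47 s

Phase 4 (decelerating): v₀ = 24.4 m/s, a = -2.1 m/s².
v = v₀ + at = 24.4 + (-2.1)(9) = 5.49 m/s
Δx = v₀t + ½at² = 24.4·9 + 0.5·-2.1·9² = 134 m
Total time = 7.87 + 6.00 + 5.47 + 9.00 = 28.3 s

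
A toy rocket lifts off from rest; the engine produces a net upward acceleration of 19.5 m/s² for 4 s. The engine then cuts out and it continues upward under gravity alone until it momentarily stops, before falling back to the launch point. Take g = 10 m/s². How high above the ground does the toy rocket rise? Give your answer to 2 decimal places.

Phase 1 (powered ascent): v₀ = 0 m/s, a = 19.5 m/s².
v = v₀ + at = 0 + (19.5)(4) = 78.0 m/s
Δx = v₀t + ½at² = 0·4 + 0.5·19.5·4² = 156 m

Phase 2 (coasting upward): v₀ = 78.0 m/s, a = -10 m/s².
v = v₀ + at → t = (0 − 78.0) / -10 = 7.80 s
v² = v₀² + 2aΔx → Δx = (0² − 78.0²)/(2·-10) = 304 m
Maximum height = 156 + 304 = 460 m

460.20 m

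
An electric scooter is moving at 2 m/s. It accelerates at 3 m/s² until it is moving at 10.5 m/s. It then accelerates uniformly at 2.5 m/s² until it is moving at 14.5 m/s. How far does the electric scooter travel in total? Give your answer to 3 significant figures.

37.7 m

Phase 1 (accelerating): v₀ = 2.00 m/s, a = 3 m/s².
v = v₀ + at → t = (10.5 − 2.00) / 3 = 2.83 s
v² = v₀² + 2aΔx → Δx = (10.5² − 2.00²)/(2·3) = 17.7 m

Phase 2 (accelerating): v₀ = 10.5 m/s, a = 2.5 m/s².
v = v₀ + at → t = (14.5 − 10.5) / 2.5 = 1.60 s
v² = v₀² + 2aΔx → Δx = (14.5² − 10.5²)/(2·2.5) = 20.0 m
Total distance = 17.7 + 20.0 = 37.7 m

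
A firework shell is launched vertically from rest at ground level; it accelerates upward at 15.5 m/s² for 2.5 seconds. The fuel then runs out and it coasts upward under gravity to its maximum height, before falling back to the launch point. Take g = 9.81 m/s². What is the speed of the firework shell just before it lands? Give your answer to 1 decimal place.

49.5 m/s

Phase 1 (powered ascent): v₀ = 0 m/s, a = 15.5 m/s².
v = v₀ + at = 0 + (15.5)(2.5) = 38.8 m/s
Δx = v₀t + ½at² = 0·2.5 + 0.5·15.5·2.5² = 48.4 m

Phase 2 (coasting upward): v₀ = 38.8 m/s, a = -9.81 m/s².
v = v₀ + at → t = (0 − 38.8) / -9.81 = 3.95 s
v² = v₀² + 2aΔx → Δx = (0² − 38.8²)/(2·-9.81) = 76.5 m

Phase 3 (free fall): v₀ = 0 m/s, a = -9.81 m/s².
Falls 125 m from rest: t = √(2·125/9.81) = 5.05 s; v = g·t = 49.5 m/s.
Impact speed = 49.5 m/s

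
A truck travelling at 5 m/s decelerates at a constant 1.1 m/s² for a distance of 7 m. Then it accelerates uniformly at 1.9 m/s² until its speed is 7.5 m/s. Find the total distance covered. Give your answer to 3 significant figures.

Phase 1 (decelerating): v₀ = 5.00 m/s, a = -1.1 m/s².
v² = v₀² + 2aΔx = 5.00² + 2·-1.1·7 = 9.60 → v = 3.10 m/s
t = (v − v₀)/a = (3.10 − 5.00)/-1.1 = 1.73 s

Phase 2 (accelerating): v₀ = 3.10 m/s, a = 1.9 m/s².
v = v₀ + at → t = (7.5 − 3.10) / 1.9 = 2.32 s
v² = v₀² + 2aΔx → Δx = (7.5² − 3.10²)/(2·1.9) = 12.3 m
Total distance = 7.00 + 12.3 = 19.3 m

19.3 m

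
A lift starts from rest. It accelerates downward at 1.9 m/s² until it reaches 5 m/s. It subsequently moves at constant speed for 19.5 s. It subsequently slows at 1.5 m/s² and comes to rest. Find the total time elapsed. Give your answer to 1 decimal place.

Phase 1 (accelerating): v₀ = 0 m/s, a = 1.9 m/s².
v = v₀ + at → t = (5 − 0) / 1.9 = 2.63 s
v² = v₀² + 2aΔx → Δx = (5² − 0²)/(2·1.9) = 6.58 m

Phase 2 (constant speed): v₀ = 5.00 m/s, a = 0 m/s².
v = v₀ + at = 5.00 + (0)(19.5) = 5.00 m/s
Δx = v₀t + ½at² = 5.00·19.5 + 0.5·0·19.5² = 97.5 m

Phase 3 (decelerating): v₀ = 5.00 m/s, a = -1.5 m/s².
v = v₀ + at → t = (0 − 5.00) / -1.5 = 3.33 s
v² = v₀² + 2aΔx → Δx = (0² − 5.00²)/(2·-1.5) = 8.33 m
Total time = 2.63 + 19.5 + 3.33 = 25.5 s

25.5 s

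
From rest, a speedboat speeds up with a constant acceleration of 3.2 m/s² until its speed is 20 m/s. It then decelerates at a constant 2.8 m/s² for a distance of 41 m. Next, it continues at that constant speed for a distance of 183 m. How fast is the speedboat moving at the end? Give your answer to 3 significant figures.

Phase 1 (accelerating): v₀ = 0 m/s, a = 3.2 m/s².
v = v₀ + at → t = (20 − 0) / 3.2 = 6.25 s
v² = v₀² + 2aΔx → Δx = (20² − 0²)/(2·3.2) = 62.5 m

Phase 2 (decelerating): v₀ = 20.0 m/s, a = -2.8 m/s².
v² = v₀² + 2aΔx = 20.0² + 2·-2.8·41 = 170 → v = 13.1 m/s
t = (v − v₀)/a = (13.1 − 20.0)/-2.8 = 2.48 s

Phase 3 (constant speed): v₀ = 13.1 m/s, a = 0 m/s².
Constant speed: t = d/v = 183/13.1 = 14.0 s
Final speed = 13.1 m/s

13.1 m/s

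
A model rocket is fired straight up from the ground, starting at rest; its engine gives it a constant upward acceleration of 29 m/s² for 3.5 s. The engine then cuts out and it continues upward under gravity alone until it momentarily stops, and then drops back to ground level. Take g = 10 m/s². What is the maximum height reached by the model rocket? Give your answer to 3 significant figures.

693 m

Phase 1 (powered ascent): v₀ = 0 m/s, a = 29 m/s².
v = v₀ + at = 0 + (29)(3.5) = 102 m/s
Δx = v₀t + ½at² = 0·3.5 + 0.5·29·3.5² = 178 m

Phase 2 (coasting upward): v₀ = 102 m/s, a = -10 m/s².
v = v₀ + at → t = (0 − 102) / -10 = 10.2 s
v² = v₀² + 2aΔx → Δx = (0² − 102²)/(2·-10) = 515 m
Maximum height = 178 + 515 = 693 m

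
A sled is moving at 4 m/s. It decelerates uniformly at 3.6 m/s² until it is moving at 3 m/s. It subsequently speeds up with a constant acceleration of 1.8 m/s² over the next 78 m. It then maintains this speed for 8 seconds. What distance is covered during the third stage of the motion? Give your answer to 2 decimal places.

Phase 1 (decelerating): v₀ = 4.00 m/s, a = -3.6 m/s².
v = v₀ + at → t = (3 − 4.00) / -3.6 = 0.278 s
v² = v₀² + 2aΔx → Δx = (3² − 4.00²)/(2·-3.6) = 0.972 m

Phase 2 (accelerating): v₀ = 3.00 m/s, a = 1.8 m/s².
v² = v₀² + 2aΔx = 3.00² + 2·1.8·78 = 290 → v = 17.0 m/s
t = (v − v₀)/a = (17.0 − 3.00)/1.8 = 7.79 s

Phase 3 (constant speed): v₀ = 17.0 m/s, a = 0 m/s².
v = v₀ + at = 17.0 + (0)(8) = 17.0 m/s
Δx = v₀t + ½at² = 17.0·8 + 0.5·0·8² = 136 m
Distance in phase 3 = 136 m

136.19 m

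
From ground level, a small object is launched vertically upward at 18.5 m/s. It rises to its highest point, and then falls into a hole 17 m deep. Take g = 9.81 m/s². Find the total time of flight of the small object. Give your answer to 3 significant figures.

Phase 1 (rising): v₀ = 18.5 m/s, a = -9.81 m/s².
v = v₀ + at → t = (0 − 18.5) / -9.81 = 1.89 s
v² = v₀² + 2aΔx → Δx = (0² − 18.5²)/(2·-9.81) = 17.4 m

Phase 2 (falling): v₀ = 0 m/s, a = -9.81 m/s².
Falls 34.4 m from rest: t = √(2·34.4/9.81) = 2.65 s; v = g·t = 26.0 m/s.
Total time = 1.89 + 2.65 = 4.54 s

4.54 s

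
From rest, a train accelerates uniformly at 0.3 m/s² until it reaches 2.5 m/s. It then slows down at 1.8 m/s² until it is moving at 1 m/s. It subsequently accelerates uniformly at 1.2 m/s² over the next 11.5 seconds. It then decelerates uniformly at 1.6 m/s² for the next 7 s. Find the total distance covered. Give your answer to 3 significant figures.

167 m

Phase 1 (accelerating): v₀ = 0 m/s, a = 0.3 m/s².
v = v₀ + at → t = (2.5 − 0) / 0.3 = 8.33 s
v² = v₀² + 2aΔx → Δx = (2.5² − 0²)/(2·0.3) = 10.4 m

Phase 2 (decelerating): v₀ = 2.50 m/s, a = -1.8 m/s².
v = v₀ + at → t = (1 − 2.50) / -1.8 = 0.833 s
v² = v₀² + 2aΔx → Δx = (1² − 2.50²)/(2·-1.8) = 1.46 m

Phase 3 (accelerating): v₀ = 1.00 m/s, a = 1.2 m/s².
v = v₀ + at = 1.00 + (1.2)(11.5) = 14.8 m/s
Δx = v₀t + ½at² = 1.00·11.5 + 0.5·1.2·11.5² = 90.8 m

Phase 4 (decelerating): v₀ = 14.8 m/s, a = -1.6 m/s².
v = v₀ + at = 14.8 + (-1.6)(7) = 3.60 m/s
Δx = v₀t + ½at² = 14.8·7 + 0.5·-1.6·7² = 64.4 m
Total distance = 10.4 + 1.46 + 90.8 + 64.4 = 167 m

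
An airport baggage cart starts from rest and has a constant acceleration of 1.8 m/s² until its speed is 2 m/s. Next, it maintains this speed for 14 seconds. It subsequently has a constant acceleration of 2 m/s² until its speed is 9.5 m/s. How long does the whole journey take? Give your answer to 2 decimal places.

Phase 1 (accelerating): v₀ = 0 m/s, a = 1.8 m/s².
v = v₀ + at → t = (2 − 0) / 1.8 = 1.11 s
v² = v₀² + 2aΔx → Δx = (2² − 0²)/(2·1.8) = 1.11 m

Phase 2 (constant speed): v₀ = 2.00 m/s, a = 0 m/s².
v = v₀ + at = 2.00 + (0)(14) = 2.00 m/s
Δx = v₀t + ½at² = 2.00·14 + 0.5·0·14² = 28.0 m

Phase 3 (accelerating): v₀ = 2.00 m/s, a = 2 m/s².
v = v₀ + at → t = (9.5 − 2.00) / 2 = 3.75 s
v² = v₀² + 2aΔx → Δx = (9.5² − 2.00²)/(2·2) = 21.6 m
Total time = 1.11 + 14.0 + 3.75 = 18.9 s

18.86 s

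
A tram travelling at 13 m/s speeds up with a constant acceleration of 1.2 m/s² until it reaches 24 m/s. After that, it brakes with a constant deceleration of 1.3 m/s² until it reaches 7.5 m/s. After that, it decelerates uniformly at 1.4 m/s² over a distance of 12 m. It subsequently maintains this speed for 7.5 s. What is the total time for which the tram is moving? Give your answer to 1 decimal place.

31.3 s

Phase 1 (accelerating): v₀ = 13.0 m/s, a = 1.2 m/s².
v = v₀ + at → t = (24 − 13.0) / 1.2 = 9.17 s
v² = v₀² + 2aΔx → Δx = (24² − 13.0²)/(2·1.2) = 170 m

Phase 2 (decelerating): v₀ = 24.0 m/s, a = -1.3 m/s².
v = v₀ + at → t = (7.5 − 24.0) / -1.3 = 12.7 s
v² = v₀² + 2aΔx → Δx = (7.5² − 24.0²)/(2·-1.3) = 200 m

Phase 3 (decelerating): v₀ = 7.50 m/s, a = -1.4 m/s².
v² = v₀² + 2aΔx = 7.50² + 2·-1.4·12 = 22.7 → v = 4.76 m/s
t = (v − v₀)/a = (4.76 − 7.50)/-1.4 = 1.96 s

Phase 4 (constant speed): v₀ = 4.76 m/s, a = 0 m/s².
v = v₀ + at = 4.76 + (0)(7.5) = 4.76 m/s
Δx = v₀t + ½at² = 4.76·7.5 + 0.5·0·7.5² = 35.7 m
Total time = 9.17 + 12.7 + 1.96 + 7.50 = 31.3 s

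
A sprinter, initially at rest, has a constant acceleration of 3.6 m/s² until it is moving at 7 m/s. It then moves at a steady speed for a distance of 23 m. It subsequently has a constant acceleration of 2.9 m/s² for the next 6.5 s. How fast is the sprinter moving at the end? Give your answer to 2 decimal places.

Phase 1 (accelerating): v₀ = 0 m/s, a = 3.6 m/s².
v = v₀ + at → t = (7 − 0) / 3.6 = 1.94 s
v² = v₀² + 2aΔx → Δx = (7² − 0²)/(2·3.6) = 6.81 m

Phase 2 (constant speed): v₀ = 7.00 m/s, a = 0 m/s².
Constant speed: t = d/v = 23/7.00 = 3.29 s

Phase 3 (accelerating): v₀ = 7.00 m/s, a = 2.9 m/s².
v = v₀ + at = 7.00 + (2.9)(6.5) = 25.8 m/s
Δx = v₀t + ½at² = 7.00·6.5 + 0.5·2.9·6.5² = 107 m
Final speed = 25.8 m/s

25.85 m/s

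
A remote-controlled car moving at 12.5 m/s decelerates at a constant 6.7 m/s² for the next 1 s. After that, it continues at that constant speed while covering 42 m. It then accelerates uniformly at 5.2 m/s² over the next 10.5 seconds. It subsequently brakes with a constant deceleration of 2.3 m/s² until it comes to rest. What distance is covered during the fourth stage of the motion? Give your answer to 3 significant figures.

793 m

Phase 1 (decelerating): v₀ = 12.5 m/s, a = -6.7 m/s².
v = v₀ + at = 12.5 + (-6.7)(1) = 5.80 m/s
Δx = v₀t + ½at² = 12.5·1 + 0.5·-6.7·1² = 9.15 m

Phase 2 (constant speed): v₀ = 5.80 m/s, a = 0 m/s².
Constant speed: t = d/v = 42/5.80 = 7.24 s

Phase 3 (accelerating): v₀ = 5.80 m/s, a = 5.2 m/s².
v = v₀ + at = 5.80 + (5.2)(10.5) = 60.4 m/s
Δx = v₀t + ½at² = 5.80·10.5 + 0.5·5.2·10.5² = 348 m

Phase 4 (decelerating): v₀ = 60.4 m/s, a = -2.3 m/s².
v = v₀ + at → t = (0 − 60.4) / -2.3 = 26.3 s
v² = v₀² + 2aΔx → Δx = (0² − 60.4²)/(2·-2.3) = 793 m
Distance in phase 4 = 793 m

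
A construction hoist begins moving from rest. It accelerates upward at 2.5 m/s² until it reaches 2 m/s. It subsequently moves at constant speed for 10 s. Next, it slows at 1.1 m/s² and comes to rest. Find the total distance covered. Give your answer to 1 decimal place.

Phase 1 (accelerating): v₀ = 0 m/s, a = 2.5 m/s².
v = v₀ + at → t = (2 − 0) / 2.5 = 0.800 s
v² = v₀² + 2aΔx → Δx = (2² − 0²)/(2·2.5) = 0.800 m

Phase 2 (constant speed): v₀ = 2.00 m/s, a = 0 m/s².
v = v₀ + at = 2.00 + (0)(10) = 2.00 m/s
Δx = v₀t + ½at² = 2.00·10 + 0.5·0·10² = 20.0 m

Phase 3 (decelerating): v₀ = 2.00 m/s, a = -1.1 m/s².
v = v₀ + at → t = (0 − 2.00) / -1.1 = 1.82 s
v² = v₀² + 2aΔx → Δx = (0² − 2.00²)/(2·-1.1) = 1.82 m
Total distance = 0.800 + 20.0 + 1.82 = 22.6 m

22.6 m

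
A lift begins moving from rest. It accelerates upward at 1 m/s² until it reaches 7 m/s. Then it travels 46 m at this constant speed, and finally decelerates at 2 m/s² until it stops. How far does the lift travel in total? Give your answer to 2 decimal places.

Phase 1 (accelerating): v₀ = 0 m/s, a = 1 m/s².
v = v₀ + at → t = (7 − 0) / 1 = 7.00 s
v² = v₀² + 2aΔx → Δx = (7² − 0²)/(2·1) = 24.5 m

Phase 2 (constant speed): v₀ = 7.00 m/s, a = 0 m/s².
Constant speed: t = d/v = 46/7.00 = 6.57 s

Phase 3 (decelerating): v₀ = 7.00 m/s, a = -2 m/s².
v = v₀ + at → t = (0 − 7.00) / -2 = 3.50 s
v² = v₀² + 2aΔx → Δx = (0² − 7.00²)/(2·-2) = 12.2 m
Total distance = 24.5 + 46.0 + 12.2 = 82.8 m

82.75 m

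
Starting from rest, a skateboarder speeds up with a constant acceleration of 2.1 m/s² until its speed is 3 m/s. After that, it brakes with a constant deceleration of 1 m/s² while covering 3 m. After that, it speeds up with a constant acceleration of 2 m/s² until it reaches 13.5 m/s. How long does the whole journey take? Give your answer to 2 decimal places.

Phase 1 (accelerating): v₀ = 0 m/s, a = 2.1 m/s².
v = v₀ + at → t = (3 − 0) / 2.1 = 1.43 s
v² = v₀² + 2aΔx → Δx = (3² − 0²)/(2·2.1) = 2.14 m

Phase 2 (decelerating): v₀ = 3.00 m/s, a = -1 m/s².
v² = v₀² + 2aΔx = 3.00² + 2·-1·3 = 3.00 → v = 1.73 m/s
t = (v − v₀)/a = (1.73 − 3.00)/-1 = 1.27 s

Phase 3 (accelerating): v₀ = 1.73 m/s, a = 2 m/s².
v = v₀ + at → t = (13.5 − 1.73) / 2 = 5.88 s
v² = v₀² + 2aΔx → Δx = (13.5² − 1.73²)/(2·2) = 44.8 m
Total time = 1.43 + 1.27 + 5.88 = 8.58 s

8.58 s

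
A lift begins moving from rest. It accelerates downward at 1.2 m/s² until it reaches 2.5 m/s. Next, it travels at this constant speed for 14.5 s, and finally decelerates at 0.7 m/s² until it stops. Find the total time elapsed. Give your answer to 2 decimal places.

Phase 1 (accelerating): v₀ = 0 m/s, a = 1.2 m/s².
v = v₀ + at → t = (2.5 − 0) / 1.2 = 2.08 s
v² = v₀² + 2aΔx → Δx = (2.5² − 0²)/(2·1.2) = 2.60 m

Phase 2 (constant speed): v₀ = 2.50 m/s, a = 0 m/s².
v = v₀ + at = 2.50 + (0)(14.5) = 2.50 m/s
Δx = v₀t + ½at² = 2.50·14.5 + 0.5·0·14.5² = 36.2 m

Phase 3 (decelerating): v₀ = 2.50 m/s, a = -0.7 m/s².
v = v₀ + at → t = (0 − 2.50) / -0.7 = 3.57 s
v² = v₀² + 2aΔx → Δx = (0² − 2.50²)/(2·-0.7) = 4.46 m
Total time = 2.08 + 14.5 + 3.57 = 20.2 s

20.15 s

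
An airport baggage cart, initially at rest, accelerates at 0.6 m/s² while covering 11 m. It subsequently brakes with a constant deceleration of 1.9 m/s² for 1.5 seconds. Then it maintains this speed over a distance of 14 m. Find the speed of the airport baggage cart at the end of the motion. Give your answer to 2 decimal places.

0.78 m/s

Phase 1 (accelerating): v₀ = 0 m/s, a = 0.6 m/s².
v² = v₀² + 2aΔx = 0² + 2·0.6·11 = 13.2 → v = 3.63 m/s
t = (v − v₀)/a = (3.63 − 0)/0.6 = 6.06 s

Phase 2 (decelerating): v₀ = 3.63 m/s, a = -1.9 m/s².
v = v₀ + at = 3.63 + (-1.9)(1.5) = 0.783 m/s
Δx = v₀t + ½at² = 3.63·1.5 + 0.5·-1.9·1.5² = 3.31 m

Phase 3 (constant speed): v₀ = 0.783 m/s, a = 0 m/s².
Constant speed: t = d/v = 14/0.783 = 17.9 s
Final speed = 0.783 m/s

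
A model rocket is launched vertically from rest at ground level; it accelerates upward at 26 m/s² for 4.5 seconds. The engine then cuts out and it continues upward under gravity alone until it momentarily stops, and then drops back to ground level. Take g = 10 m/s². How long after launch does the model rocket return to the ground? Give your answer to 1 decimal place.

Phase 1 (powered ascent): v₀ = 0 m/s, a = 26 m/s².
v = v₀ + at = 0 + (26)(4.5) = 117 m/s
Δx = v₀t + ½at² = 0·4.5 + 0.5·26·4.5² = 263 m

Phase 2 (coasting upward): v₀ = 117 m/s, a = -10 m/s².
v = v₀ + at → t = (0 − 117) / -10 = 11.7 s
v² = v₀² + 2aΔx → Δx = (0² − 117²)/(2·-10) = 684 m

Phase 3 (free fall): v₀ = 0 m/s, a = -10 m/s².
Falls 948 m from rest: t = √(2·948/10) = 13.8 s; v = g·t = 138 m/s.
Total time = 4.50 + 11.7 + 13.8 = 30.0 s

30.0 s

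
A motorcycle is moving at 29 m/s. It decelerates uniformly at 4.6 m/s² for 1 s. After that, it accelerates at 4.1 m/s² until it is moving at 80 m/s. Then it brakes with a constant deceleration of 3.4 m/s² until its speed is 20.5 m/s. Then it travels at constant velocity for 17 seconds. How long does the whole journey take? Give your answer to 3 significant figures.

Phase 1 (decelerating): v₀ = 29.0 m/s, a = -4.6 m/s².
v = v₀ + at = 29.0 + (-4.6)(1) = 24.4 m/s
Δx = v₀t + ½at² = 29.0·1 + 0.5·-4.6·1² = 26.7 m

Phase 2 (accelerating): v₀ = 24.4 m/s, a = 4.1 m/s².
v = v₀ + at → t = (80 − 24.4) / 4.1 = 13.6 s
v² = v₀² + 2aΔx → Δx = (80² − 24.4²)/(2·4.1) = 708 m

Phase 3 (decelerating): v₀ = 80.0 m/s, a = -3.4 m/s².
v = v₀ + at → t = (20.5 − 80.0) / -3.4 = 17.5 s
v² = v₀² + 2aΔx → Δx = (20.5² − 80.0²)/(2·-3.4) = 879 m

Phase 4 (constant speed): v₀ = 20.5 m/s, a = 0 m/s².
v = v₀ + at = 20.5 + (0)(17) = 20.5 m/s
Δx = v₀t + ½at² = 20.5·17 + 0.5·0·17² = 348 m
Total time = 1.00 + 13.6 + 17.5 + 17.0 = 49.1 s

49.1 s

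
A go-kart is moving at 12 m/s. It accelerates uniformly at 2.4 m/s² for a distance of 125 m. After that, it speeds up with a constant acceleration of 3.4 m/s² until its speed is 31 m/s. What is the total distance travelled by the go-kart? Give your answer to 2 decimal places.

Phase 1 (accelerating): v₀ = 12.0 m/s, a = 2.4 m/s².
v² = v₀² + 2aΔx = 12.0² + 2·2.4·125 = 744 → v = 27.3 m/s
t = (v − v₀)/a = (27.3 − 12.0)/2.4 = 6.37 s

Phase 2 (accelerating): v₀ = 27.3 m/s, a = 3.4 m/s².
v = v₀ + at → t = (31 − 27.3) / 3.4 = 1.10 s
v² = v₀² + 2aΔx → Δx = (31² − 27.3²)/(2·3.4) = 31.9 m
Total distance = 125 + 31.9 = 157 m

156.91 m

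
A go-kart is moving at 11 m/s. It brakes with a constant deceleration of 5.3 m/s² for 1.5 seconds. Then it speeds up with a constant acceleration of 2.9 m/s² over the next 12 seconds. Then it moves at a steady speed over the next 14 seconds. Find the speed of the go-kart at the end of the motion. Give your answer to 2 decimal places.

37.85 m/s

Phase 1 (decelerating): v₀ = 11.0 m/s, a = -5.3 m/s².
v = v₀ + at = 11.0 + (-5.3)(1.5) = 3.05 m/s
Δx = v₀t + ½at² = 11.0·1.5 + 0.5·-5.3·1.5² = 10.5 m

Phase 2 (accelerating): v₀ = 3.05 m/s, a = 2.9 m/s².
v = v₀ + at = 3.05 + (2.9)(12) = 37.8 m/s
Δx = v₀t + ½at² = 3.05·12 + 0.5·2.9·12² = 245 m

Phase 3 (constant speed): v₀ = 37.8 m/s, a = 0 m/s².
v = v₀ + at = 37.8 + (0)(14) = 37.8 m/s
Δx = v₀t + ½at² = 37.8·14 + 0.5·0·14² = 530 m
Final speed = 37.8 m/s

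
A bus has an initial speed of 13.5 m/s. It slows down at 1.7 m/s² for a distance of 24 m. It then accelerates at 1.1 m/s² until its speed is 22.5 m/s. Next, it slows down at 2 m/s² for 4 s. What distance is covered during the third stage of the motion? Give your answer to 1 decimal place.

74.0 m

Phase 1 (decelerating): v₀ = 13.5 m/s, a = -1.7 m/s².
v² = v₀² + 2aΔx = 13.5² + 2·-1.7·24 = 101 → v = 10.0 m/s
t = (v − v₀)/a = (10.0 − 13.5)/-1.7 = 2.04 s

Phase 2 (accelerating): v₀ = 10.0 m/s, a = 1.1 m/s².
v = v₀ + at → t = (22.5 − 10.0) / 1.1 = 11.3 s
v² = v₀² + 2aΔx → Δx = (22.5² − 10.0²)/(2·1.1) = 184 m

Phase 3 (decelerating): v₀ = 22.5 m/s, a = -2 m/s².
v = v₀ + at = 22.5 + (-2)(4) = 14.5 m/s
Δx = v₀t + ½at² = 22.5·4 + 0.5·-2·4² = 74.0 m
Distance in phase 3 = 74.0 m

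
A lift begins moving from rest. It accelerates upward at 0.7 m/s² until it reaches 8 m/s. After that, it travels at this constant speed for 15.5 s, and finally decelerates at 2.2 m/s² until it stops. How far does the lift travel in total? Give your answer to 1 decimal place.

Phase 1 (accelerating): v₀ = 0 m/s, a = 0.7 m/s².
v = v₀ + at → t = (8 − 0) / 0.7 = 11.4 s
v² = v₀² + 2aΔx → Δx = (8² − 0²)/(2·0.7) = 45.7 m

Phase 2 (constant speed): v₀ = 8.00 m/s, a = 0 m/s².
v = v₀ + at = 8.00 + (0)(15.5) = 8.00 m/s
Δx = v₀t + ½at² = 8.00·15.5 + 0.5·0·15.5² = 124 m

Phase 3 (decelerating): v₀ = 8.00 m/s, a = -2.2 m/s².
v = v₀ + at → t = (0 − 8.00) / -2.2 = 3.64 s
v² = v₀² + 2aΔx → Δx = (0² − 8.00²)/(2·-2.2) = 14.5 m
Total distance = 45.7 + 124 + 14.5 = 184 m

184.3 m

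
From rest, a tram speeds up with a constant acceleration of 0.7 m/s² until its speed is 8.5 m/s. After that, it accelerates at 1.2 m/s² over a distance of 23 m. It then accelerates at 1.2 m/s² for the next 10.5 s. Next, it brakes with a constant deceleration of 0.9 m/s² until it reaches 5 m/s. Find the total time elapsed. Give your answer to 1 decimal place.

Phase 1 (accelerating): v₀ = 0 m/s, a = 0.7 m/s².
v = v₀ + at → t = (8.5 − 0) / 0.7 = 12.1 s
v² = v₀² + 2aΔx → Δx = (8.5² − 0²)/(2·0.7) = 51.6 m

Phase 2 (accelerating): v₀ = 8.50 m/s, a = 1.2 m/s².
v² = v₀² + 2aΔx = 8.50² + 2·1.2·23 = 127 → v = 11.3 m/s
t = (v − v₀)/a = (11.3 − 8.50)/1.2 = 2.32 s

Phase 3 (accelerating): v₀ = 11.3 m/s, a = 1.2 m/s².
v = v₀ + at = 11.3 + (1.2)(10.5) = 23.9 m/s
Δx = v₀t + ½at² = 11.3·10.5 + 0.5·1.2·10.5² = 185 m

Phase 4 (decelerating): v₀ = 23.9 m/s, a = -0.9 m/s².
v = v₀ + at → t = (5 − 23.9) / -0.9 = 21.0 s
v² = v₀² + 2aΔx → Δx = (5² − 23.9²)/(2·-0.9) = 303 m
Total time = 12.1 + 2.32 + 10.5 + 21.0 = 46.0 s

46.0 s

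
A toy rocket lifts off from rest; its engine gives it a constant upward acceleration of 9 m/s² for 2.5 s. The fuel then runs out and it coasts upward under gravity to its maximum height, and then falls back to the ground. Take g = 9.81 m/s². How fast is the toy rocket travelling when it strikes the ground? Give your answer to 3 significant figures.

Phase 1 (powered ascent): v₀ = 0 m/s, a = 9 m/s².
v = v₀ + at = 0 + (9)(2.5) = 22.5 m/s
Δx = v₀t + ½at² = 0·2.5 + 0.5·9·2.5² = 28.1 m

Phase 2 (coasting upward): v₀ = 22.5 m/s, a = -9.81 m/s².
v = v₀ + at → t = (0 − 22.5) / -9.81 = 2.29 s
v² = v₀² + 2aΔx → Δx = (0² − 22.5²)/(2·-9.81) = 25.8 m

Phase 3 (free fall): v₀ = 0 m/s, a = -9.81 m/s².
Falls 53.9 m from rest: t = √(2·53.9/9.81) = 3.32 s; v = g·t = 32.5 m/s.
Impact speed = 32.5 m/s

32.5 m/s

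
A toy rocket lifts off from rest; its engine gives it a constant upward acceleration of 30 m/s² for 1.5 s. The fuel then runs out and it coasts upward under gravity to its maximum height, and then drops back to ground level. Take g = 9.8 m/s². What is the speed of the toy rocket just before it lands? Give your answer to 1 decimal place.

Phase 1 (powered ascent): v₀ = 0 m/s, a = 30 m/s².
v = v₀ + at = 0 + (30)(1.5) = 45.0 m/s
Δx = v₀t + ½at² = 0·1.5 + 0.5·30·1.5² = 33.8 m

Phase 2 (coasting upward): v₀ = 45.0 m/s, a = -9.8 m/s².
v = v₀ + at → t = (0 − 45.0) / -9.8 = 4.59 s
v² = v₀² + 2aΔx → Δx = (0² − 45.0²)/(2·-9.8) = 103 m

Phase 3 (free fall): v₀ = 0 m/s, a = -9.8 m/s².
Falls 137 m from rest: t = √(2·137/9.8) = 5.29 s; v = g·t = 51.8 m/s.
Impact speed = 51.8 m/s

51.8 m/s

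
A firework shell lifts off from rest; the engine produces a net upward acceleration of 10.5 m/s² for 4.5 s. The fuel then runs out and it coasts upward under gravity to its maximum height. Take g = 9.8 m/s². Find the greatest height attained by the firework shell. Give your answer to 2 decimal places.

Phase 1 (powered ascent): v₀ = 0 m/s, a = 10.5 m/s².
v = v₀ + at = 0 + (10.5)(4.5) = 47.2 m/s
Δx = v₀t + ½at² = 0·4.5 + 0.5·10.5·4.5² = 106 m

Phase 2 (coasting upward): v₀ = 47.2 m/s, a = -9.8 m/s².
v = v₀ + at → t = (0 − 47.2) / -9.8 = 4.82 s
v² = v₀² + 2aΔx → Δx = (0² − 47.2²)/(2·-9.8) = 114 m
Maximum height = 106 + 114 = 220 m

220.22 m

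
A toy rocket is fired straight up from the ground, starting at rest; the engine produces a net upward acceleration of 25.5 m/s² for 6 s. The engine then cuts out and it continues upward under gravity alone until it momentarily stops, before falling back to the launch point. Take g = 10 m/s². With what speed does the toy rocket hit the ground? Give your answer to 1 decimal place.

180.5 m/s

Phase 1 (powered ascent): v₀ = 0 m/s, a = 25.5 m/s².
v = v₀ + at = 0 + (25.5)(6) = 153 m/s
Δx = v₀t + ½at² = 0·6 + 0.5·25.5·6² = 459 m

Phase 2 (coasting upward): v₀ = 153 m/s, a = -10 m/s².
v = v₀ + at → t = (0 − 153) / -10 = 15.3 s
v² = v₀² + 2aΔx → Δx = (0² − 153²)/(2·-10) = 1170 m

Phase 3 (free fall): v₀ = 0 m/s, a = -10 m/s².
Falls 1630 m from rest: t = √(2·1630/10) = 18.1 s; v = g·t = 181 m/s.
Impact speed = 181 m/s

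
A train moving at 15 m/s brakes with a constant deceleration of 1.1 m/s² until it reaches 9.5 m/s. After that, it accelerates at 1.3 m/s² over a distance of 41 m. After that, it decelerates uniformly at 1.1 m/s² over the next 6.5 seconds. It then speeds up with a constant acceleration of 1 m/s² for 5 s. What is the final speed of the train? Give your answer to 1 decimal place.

11.9 m/s

Phase 1 (decelerating): v₀ = 15.0 m/s, a = -1.1 m/s².
v = v₀ + at → t = (9.5 − 15.0) / -1.1 = 5.00 s
v² = v₀² + 2aΔx → Δx = (9.5² − 15.0²)/(2·-1.1) = 61.2 m

Phase 2 (accelerating): v₀ = 9.50 m/s, a = 1.3 m/s².
v² = v₀² + 2aΔx = 9.50² + 2·1.3·41 = 197 → v = 14.0 m/s
t = (v − v₀)/a = (14.0 − 9.50)/1.3 = 3.48 s

Phase 3 (decelerating): v₀ = 14.0 m/s, a = -1.1 m/s².
v = v₀ + at = 14.0 + (-1.1)(6.5) = 6.88 m/s
Δx = v₀t + ½at² = 14.0·6.5 + 0.5·-1.1·6.5² = 68.0 m

Phase 4 (accelerating): v₀ = 6.88 m/s, a = 1 m/s².
v = v₀ + at = 6.88 + (1)(5) = 11.9 m/s
Δx = v₀t + ½at² = 6.88·5 + 0.5·1·5² = 46.9 m
Final speed = 11.9 m/s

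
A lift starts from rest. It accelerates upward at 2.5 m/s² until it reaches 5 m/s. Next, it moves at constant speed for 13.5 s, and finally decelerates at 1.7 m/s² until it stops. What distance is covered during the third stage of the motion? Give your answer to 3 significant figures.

7.35 m

Phase 1 (accelerating): v₀ = 0 m/s, a = 2.5 m/s².
v = v₀ + at → t = (5 − 0) / 2.5 = 2.00 s
v² = v₀² + 2aΔx → Δx = (5² − 0²)/(2·2.5) = 5.00 m

Phase 2 (constant speed): v₀ = 5.00 m/s, a = 0 m/s².
v = v₀ + at = 5.00 + (0)(13.5) = 5.00 m/s
Δx = v₀t + ½at² = 5.00·13.5 + 0.5·0·13.5² = 67.5 m

Phase 3 (decelerating): v₀ = 5.00 m/s, a = -1.7 m/s².
v = v₀ + at → t = (0 − 5.00) / -1.7 = 2.94 s
v² = v₀² + 2aΔx → Δx = (0² − 5.00²)/(2·-1.7) = 7.35 m
Distance in phase 3 = 7.35 m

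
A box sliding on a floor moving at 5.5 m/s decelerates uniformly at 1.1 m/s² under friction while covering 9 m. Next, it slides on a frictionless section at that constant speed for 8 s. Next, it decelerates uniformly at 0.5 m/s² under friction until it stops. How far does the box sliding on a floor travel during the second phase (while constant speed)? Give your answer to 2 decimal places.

Phase 1 (decelerating): v₀ = 5.50 m/s, a = -1.1 m/s².
v² = v₀² + 2aΔx = 5.50² + 2·-1.1·9 = 10.4 → v = 3.23 m/s
t = (v − v₀)/a = (3.23 − 5.50)/-1.1 = 2.06 s

Phase 2 (constant speed): v₀ = 3.23 m/s, a = 0 m/s².
v = v₀ + at = 3.23 + (0)(8) = 3.23 m/s
Δx = v₀t + ½at² = 3.23·8 + 0.5·0·8² = 25.9 m
Distance in phase 2 = 25.9 m

25.86 m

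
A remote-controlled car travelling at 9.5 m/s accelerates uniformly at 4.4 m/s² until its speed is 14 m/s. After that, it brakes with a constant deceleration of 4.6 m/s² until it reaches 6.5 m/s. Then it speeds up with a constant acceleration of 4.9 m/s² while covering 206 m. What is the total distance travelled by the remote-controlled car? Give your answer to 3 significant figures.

235 m

Phase 1 (accelerating): v₀ = 9.50 m/s, a = 4.4 m/s².
v = v₀ + at → t = (14 − 9.50) / 4.4 = 1.02 s
v² = v₀² + 2aΔx → Δx = (14² − 9.50²)/(2·4.4) = 12.0 m

Phase 2 (decelerating): v₀ = 14.0 m/s, a = -4.6 m/s².
v = v₀ + at → t = (6.5 − 14.0) / -4.6 = 1.63 s
v² = v₀² + 2aΔx → Δx = (6.5² − 14.0²)/(2·-4.6) = 16.7 m

Phase 3 (accelerating): v₀ = 6.50 m/s, a = 4.9 m/s².
v² = v₀² + 2aΔx = 6.50² + 2·4.9·206 = 2060 → v = 45.4 m/s
t = (v − v₀)/a = (45.4 − 6.50)/4.9 = 7.94 s
Total distance = 12.0 + 16.7 + 206 = 235 m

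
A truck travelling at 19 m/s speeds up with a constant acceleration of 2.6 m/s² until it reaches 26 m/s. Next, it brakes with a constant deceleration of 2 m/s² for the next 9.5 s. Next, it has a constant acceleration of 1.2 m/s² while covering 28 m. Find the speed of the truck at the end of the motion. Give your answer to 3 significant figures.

Phase 1 (accelerating): v₀ = 19.0 m/s, a = 2.6 m/s².
v = v₀ + at → t = (26 − 19.0) / 2.6 = 2.69 s
v² = v₀² + 2aΔx → Δx = (26² − 19.0²)/(2·2.6) = 60.6 m

Phase 2 (decelerating): v₀ = 26.0 m/s, a = -2 m/s².
v = v₀ + at = 26.0 + (-2)(9.5) = 7.00 m/s
Δx = v₀t + ½at² = 26.0·9.5 + 0.5·-2·9.5² = 157 m

Phase 3 (accelerating): v₀ = 7.00 m/s, a = 1.2 m/s².
v² = v₀² + 2aΔx = 7.00² + 2·1.2·28 = 116 → v = 10.8 m/s
t = (v − v₀)/a = (10.8 − 7.00)/1.2 = 3.15 s
Final speed = 10.8 m/s

10.8 m/s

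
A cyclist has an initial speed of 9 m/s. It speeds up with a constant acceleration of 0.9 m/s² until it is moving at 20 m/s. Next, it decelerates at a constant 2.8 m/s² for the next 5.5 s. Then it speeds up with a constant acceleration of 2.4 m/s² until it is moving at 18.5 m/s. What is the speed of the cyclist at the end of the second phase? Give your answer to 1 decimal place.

4.6 m/s

Phase 1 (accelerating): v₀ = 9.00 m/s, a = 0.9 m/s².
v = v₀ + at → t = (20 − 9.00) / 0.9 = 12.2 s
v² = v₀² + 2aΔx → Δx = (20² − 9.00²)/(2·0.9) = 177 m

Phase 2 (decelerating): v₀ = 20.0 m/s, a = -2.8 m/s².
v = v₀ + at = 20.0 + (-2.8)(5.5) = 4.60 m/s
Δx = v₀t + ½at² = 20.0·5.5 + 0.5·-2.8·5.5² = 67.7 m
Speed at end of phase 2 = 4.60 m/s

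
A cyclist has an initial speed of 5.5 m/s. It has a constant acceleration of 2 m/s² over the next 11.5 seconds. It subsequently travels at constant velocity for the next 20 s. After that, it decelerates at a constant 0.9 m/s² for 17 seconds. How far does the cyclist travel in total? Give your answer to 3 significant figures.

Phase 1 (accelerating): v₀ = 5.50 m/s, a = 2 m/s².
v = v₀ + at = 5.50 + (2)(11.5) = 28.5 m/s
Δx = v₀t + ½at² = 5.50·11.5 + 0.5·2·11.5² = 196 m

Phase 2 (constant speed): v₀ = 28.5 m/s, a = 0 m/s².
v = v₀ + at = 28.5 + (0)(20) = 28.5 m/s
Δx = v₀t + ½at² = 28.5·20 + 0.5·0·20² = 570 m

Phase 3 (decelerating): v₀ = 28.5 m/s, a = -0.9 m/s².
v = v₀ + at = 28.5 + (-0.9)(17) = 13.2 m/s
Δx = v₀t + ½at² = 28.5·17 + 0.5·-0.9·17² = 354 m
Total distance = 196 + 570 + 354 = 1120 m

1120 m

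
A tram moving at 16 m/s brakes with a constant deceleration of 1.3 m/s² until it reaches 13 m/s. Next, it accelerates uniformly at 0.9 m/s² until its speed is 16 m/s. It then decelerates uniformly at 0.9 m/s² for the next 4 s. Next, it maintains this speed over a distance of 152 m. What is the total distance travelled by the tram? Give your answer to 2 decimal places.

290.59 m

Phase 1 (decelerating): v₀ = 16.0 m/s, a = -1.3 m/s².
v = v₀ + at → t = (13 − 16.0) / -1.3 = 2.31 s
v² = v₀² + 2aΔx → Δx = (13² − 16.0²)/(2·-1.3) = 33.5 m

Phase 2 (accelerating): v₀ = 13.0 m/s, a = 0.9 m/s².
v = v₀ + at → t = (16 − 13.0) / 0.9 = 3.33 s
v² = v₀² + 2aΔx → Δx = (16² − 13.0²)/(2·0.9) = 48.3 m

Phase 3 (decelerating): v₀ = 16.0 m/s, a = -0.9 m/s².
v = v₀ + at = 16.0 + (-0.9)(4) = 12.4 m/s
Δx = v₀t + ½at² = 16.0·4 + 0.5·-0.9·4² = 56.8 m

Phase 4 (constant speed): v₀ = 12.4 m/s, a = 0 m/s².
Constant speed: t = d/v = 152/12.4 = 12.3 s
Total distance = 33.5 + 48.3 + 56.8 + 152 = 291 m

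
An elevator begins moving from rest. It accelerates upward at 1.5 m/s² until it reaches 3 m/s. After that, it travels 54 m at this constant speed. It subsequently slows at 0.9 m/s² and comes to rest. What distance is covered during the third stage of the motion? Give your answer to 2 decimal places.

5.00 m

Phase 1 (accelerating): v₀ = 0 m/s, a = 1.5 m/s².
v = v₀ + at → t = (3 − 0) / 1.5 = 2.00 s
v² = v₀² + 2aΔx → Δx = (3² − 0²)/(2·1.5) = 3.00 m

Phase 2 (constant speed): v₀ = 3.00 m/s, a = 0 m/s².
Constant speed: t = d/v = 54/3.00 = 18.0 s

Phase 3 (decelerating): v₀ = 3.00 m/s, a = -0.9 m/s².
v = v₀ + at → t = (0 − 3.00) / -0.9 = 3.33 s
v² = v₀² + 2aΔx → Δx = (0² − 3.00²)/(2·-0.9) = 5.00 m
Distance in phase 3 = 5.00 m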